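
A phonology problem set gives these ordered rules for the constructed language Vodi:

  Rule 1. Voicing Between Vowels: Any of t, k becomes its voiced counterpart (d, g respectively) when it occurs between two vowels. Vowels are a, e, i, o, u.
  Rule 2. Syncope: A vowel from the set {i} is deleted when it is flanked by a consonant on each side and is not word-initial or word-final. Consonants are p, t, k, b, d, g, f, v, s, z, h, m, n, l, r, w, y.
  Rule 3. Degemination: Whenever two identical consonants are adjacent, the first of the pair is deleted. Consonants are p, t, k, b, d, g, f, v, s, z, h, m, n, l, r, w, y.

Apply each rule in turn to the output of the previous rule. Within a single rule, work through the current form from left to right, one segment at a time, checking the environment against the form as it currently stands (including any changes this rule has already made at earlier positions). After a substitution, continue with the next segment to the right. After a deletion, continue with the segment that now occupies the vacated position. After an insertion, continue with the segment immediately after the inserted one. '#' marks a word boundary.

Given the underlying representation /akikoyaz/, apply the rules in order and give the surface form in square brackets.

Rule 1 Voicing Between Vowels: [akikoyaz] → [agigoyaz]
Rule 2 Syncope: [agigoyaz] → [aggoyaz]
Rule 3 Degemination: [aggoyaz] → [agoyaz]

[agoyaz]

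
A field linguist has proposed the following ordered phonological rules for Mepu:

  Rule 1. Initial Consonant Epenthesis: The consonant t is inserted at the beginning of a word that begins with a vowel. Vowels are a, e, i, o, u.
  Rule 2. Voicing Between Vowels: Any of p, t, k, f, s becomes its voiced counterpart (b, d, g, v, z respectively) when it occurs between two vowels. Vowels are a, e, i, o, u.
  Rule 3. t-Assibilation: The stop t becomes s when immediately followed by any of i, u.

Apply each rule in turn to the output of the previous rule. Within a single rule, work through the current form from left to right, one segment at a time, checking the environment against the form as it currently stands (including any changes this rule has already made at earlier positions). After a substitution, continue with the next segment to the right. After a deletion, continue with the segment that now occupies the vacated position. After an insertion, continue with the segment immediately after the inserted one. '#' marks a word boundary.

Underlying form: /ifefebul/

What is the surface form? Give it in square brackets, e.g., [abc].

Rule 1 Initial Consonant Epenthesis: [ifefebul] → [tifefebul]
Rule 2 Voicing Between Vowels: [tifefebul] → [tivevebul]
Rule 3 t-Assibilation: [tivevebul] → [sivevebul]

[sivevebul]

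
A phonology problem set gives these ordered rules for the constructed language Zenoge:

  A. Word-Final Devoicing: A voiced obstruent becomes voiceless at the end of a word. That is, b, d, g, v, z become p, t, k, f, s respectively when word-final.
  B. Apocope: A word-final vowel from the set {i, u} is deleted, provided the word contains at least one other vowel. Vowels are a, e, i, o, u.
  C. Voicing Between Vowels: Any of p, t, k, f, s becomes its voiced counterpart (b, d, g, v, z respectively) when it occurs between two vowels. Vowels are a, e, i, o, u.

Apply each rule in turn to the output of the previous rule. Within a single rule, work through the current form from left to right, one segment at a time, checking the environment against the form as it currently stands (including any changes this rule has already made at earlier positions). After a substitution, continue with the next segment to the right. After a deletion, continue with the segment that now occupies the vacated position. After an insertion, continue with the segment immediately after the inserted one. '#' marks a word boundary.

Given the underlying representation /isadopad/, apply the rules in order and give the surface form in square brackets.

A Word-Final Devoicing: [isadopad] → [isadopat]
B Apocope: no change — [isadopat]
C Voicing Between Vowels: [isadopat] → [izadobat]

[izadobat]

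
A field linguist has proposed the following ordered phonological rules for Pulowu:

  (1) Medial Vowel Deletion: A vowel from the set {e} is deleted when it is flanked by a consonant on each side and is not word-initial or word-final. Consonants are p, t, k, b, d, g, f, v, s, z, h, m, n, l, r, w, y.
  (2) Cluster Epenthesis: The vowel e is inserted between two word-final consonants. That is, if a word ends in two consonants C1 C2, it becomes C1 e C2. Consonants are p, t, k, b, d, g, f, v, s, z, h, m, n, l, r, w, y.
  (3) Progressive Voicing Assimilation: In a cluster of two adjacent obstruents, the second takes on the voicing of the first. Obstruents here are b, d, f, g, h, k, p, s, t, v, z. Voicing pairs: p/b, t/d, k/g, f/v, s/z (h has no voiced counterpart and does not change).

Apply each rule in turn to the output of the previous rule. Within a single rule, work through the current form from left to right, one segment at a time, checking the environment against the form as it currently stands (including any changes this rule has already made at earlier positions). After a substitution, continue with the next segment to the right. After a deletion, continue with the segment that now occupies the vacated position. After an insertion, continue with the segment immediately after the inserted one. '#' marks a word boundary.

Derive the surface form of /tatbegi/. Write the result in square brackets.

[tatpki]

(1) Medial Vowel Deletion: [tatbegi] → [tatbgi]
(2) Cluster Epenthesis: no change — [tatbgi]
(3) Progressive Voicing Assimilation: [tatbgi] → [tatpki]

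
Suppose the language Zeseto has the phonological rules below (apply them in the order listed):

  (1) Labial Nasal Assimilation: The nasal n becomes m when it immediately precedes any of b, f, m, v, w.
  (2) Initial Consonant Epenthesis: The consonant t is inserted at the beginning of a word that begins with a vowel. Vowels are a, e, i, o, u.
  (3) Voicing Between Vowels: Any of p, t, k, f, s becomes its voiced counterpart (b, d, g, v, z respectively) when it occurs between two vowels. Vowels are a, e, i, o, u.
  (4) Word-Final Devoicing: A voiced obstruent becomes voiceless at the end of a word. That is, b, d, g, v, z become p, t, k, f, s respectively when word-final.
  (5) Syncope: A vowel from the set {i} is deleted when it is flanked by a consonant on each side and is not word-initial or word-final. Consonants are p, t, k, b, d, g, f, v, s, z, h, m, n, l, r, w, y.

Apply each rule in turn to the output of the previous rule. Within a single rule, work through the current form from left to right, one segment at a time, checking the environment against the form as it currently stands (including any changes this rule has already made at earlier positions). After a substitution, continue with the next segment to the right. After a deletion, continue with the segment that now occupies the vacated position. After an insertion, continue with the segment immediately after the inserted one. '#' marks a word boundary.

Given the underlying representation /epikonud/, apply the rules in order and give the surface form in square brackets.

[tebgonut]

(1) Labial Nasal Assimilation: no change — [epikonud]
(2) Initial Consonant Epenthesis: [epikonud] → [tepikonud]
(3) Voicing Between Vowels: [tepikonud] → [tebigonud]
(4) Word-Final Devoicing: [tebigonud] → [tebigonut]
(5) Syncope: [tebigonut] → [tebgonut]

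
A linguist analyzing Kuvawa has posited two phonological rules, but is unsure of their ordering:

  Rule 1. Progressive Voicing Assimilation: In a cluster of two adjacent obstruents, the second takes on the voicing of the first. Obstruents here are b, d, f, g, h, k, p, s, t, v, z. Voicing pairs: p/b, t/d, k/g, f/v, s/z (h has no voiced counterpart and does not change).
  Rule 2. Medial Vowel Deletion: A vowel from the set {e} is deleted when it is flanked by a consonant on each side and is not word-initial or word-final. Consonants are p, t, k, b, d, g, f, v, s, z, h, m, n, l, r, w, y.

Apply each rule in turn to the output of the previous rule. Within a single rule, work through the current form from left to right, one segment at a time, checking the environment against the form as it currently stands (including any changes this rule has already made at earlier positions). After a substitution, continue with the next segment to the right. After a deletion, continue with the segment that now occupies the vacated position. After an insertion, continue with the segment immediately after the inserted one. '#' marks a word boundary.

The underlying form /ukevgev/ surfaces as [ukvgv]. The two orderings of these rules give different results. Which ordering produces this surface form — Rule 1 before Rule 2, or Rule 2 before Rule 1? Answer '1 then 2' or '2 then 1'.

1 then 2

Order 1 then 2:
  1 Progressive Voicing Assimilation: no change — [ukevgev]
  2 Medial Vowel Deletion: [ukevgev] → [ukvgv]
  result: [ukvgv]
Order 2 then 1:
  2 Medial Vowel Deletion: [ukevgev] → [ukvgv]
  1 Progressive Voicing Assimilation: [ukvgv] → [ukfkf]
  result: [ukfkf]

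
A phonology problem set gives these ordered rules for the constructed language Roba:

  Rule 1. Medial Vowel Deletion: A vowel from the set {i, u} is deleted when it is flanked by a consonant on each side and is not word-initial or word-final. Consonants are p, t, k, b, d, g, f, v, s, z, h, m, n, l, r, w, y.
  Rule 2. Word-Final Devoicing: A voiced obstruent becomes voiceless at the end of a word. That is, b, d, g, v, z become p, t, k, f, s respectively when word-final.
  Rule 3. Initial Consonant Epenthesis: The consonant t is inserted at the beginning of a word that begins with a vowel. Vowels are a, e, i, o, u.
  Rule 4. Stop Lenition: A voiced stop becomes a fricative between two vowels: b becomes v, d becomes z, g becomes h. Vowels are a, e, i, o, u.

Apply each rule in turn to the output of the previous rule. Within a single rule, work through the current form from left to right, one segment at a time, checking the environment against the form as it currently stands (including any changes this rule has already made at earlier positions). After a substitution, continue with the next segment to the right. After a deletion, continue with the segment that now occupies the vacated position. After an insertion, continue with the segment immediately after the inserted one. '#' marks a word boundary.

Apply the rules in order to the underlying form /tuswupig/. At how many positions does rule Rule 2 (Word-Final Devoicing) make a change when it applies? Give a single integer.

Rule 1 Medial Vowel Deletion: [tuswupig] → [tswpg]
Rule 2 Word-Final Devoicing: [tswpg] → [tswpk]
Rule 3 Initial Consonant Epenthesis: no change — [tswpk]
Rule 4 Stop Lenition: no change — [tswpk]
Rule Rule 2 changed 1 position(s).

1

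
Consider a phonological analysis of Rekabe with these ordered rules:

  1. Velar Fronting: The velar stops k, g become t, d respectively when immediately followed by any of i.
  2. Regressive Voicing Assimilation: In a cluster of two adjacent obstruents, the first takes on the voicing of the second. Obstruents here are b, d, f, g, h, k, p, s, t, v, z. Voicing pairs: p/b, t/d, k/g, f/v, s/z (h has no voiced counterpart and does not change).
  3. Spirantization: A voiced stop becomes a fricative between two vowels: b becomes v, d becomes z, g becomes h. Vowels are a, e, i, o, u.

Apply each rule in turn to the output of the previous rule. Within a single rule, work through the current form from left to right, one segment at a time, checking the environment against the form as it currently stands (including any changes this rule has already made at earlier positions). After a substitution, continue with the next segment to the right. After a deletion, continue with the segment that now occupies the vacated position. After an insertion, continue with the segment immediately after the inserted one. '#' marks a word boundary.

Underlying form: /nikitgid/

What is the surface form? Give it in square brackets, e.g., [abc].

[nitiddid]

1 Velar Fronting: [nikitgid] → [nititdid]
2 Regressive Voicing Assimilation: [nititdid] → [nitiddid]
3 Spirantization: no change — [nitiddid]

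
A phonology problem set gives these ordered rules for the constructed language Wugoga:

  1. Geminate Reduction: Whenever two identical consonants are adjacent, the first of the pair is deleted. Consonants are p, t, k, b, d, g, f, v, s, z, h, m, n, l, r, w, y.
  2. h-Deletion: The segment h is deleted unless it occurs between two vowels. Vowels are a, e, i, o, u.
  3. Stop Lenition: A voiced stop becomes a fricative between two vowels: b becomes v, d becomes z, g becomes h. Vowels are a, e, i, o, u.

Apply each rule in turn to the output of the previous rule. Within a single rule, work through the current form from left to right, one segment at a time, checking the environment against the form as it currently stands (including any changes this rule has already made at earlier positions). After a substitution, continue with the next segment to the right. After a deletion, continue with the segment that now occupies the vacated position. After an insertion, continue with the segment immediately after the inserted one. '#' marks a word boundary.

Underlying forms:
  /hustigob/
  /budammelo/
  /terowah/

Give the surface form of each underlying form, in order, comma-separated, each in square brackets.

[ustihob], [buzamelo], [terowa]

/hustigob/:
  1 Geminate Reduction: no change — [hustigob]
  2 h-Deletion: [hustigob] → [ustigob]
  3 Stop Lenition: [ustigob] → [ustihob]
/budammelo/:
  1 Geminate Reduction: [budammelo] → [budamelo]
  2 h-Deletion: no change — [budamelo]
  3 Stop Lenition: [budamelo] → [buzamelo]
/terowah/:
  1 Geminate Reduction: no change — [terowah]
  2 h-Deletion: [terowah] → [terowa]
  3 Stop Lenition: no change — [terowa]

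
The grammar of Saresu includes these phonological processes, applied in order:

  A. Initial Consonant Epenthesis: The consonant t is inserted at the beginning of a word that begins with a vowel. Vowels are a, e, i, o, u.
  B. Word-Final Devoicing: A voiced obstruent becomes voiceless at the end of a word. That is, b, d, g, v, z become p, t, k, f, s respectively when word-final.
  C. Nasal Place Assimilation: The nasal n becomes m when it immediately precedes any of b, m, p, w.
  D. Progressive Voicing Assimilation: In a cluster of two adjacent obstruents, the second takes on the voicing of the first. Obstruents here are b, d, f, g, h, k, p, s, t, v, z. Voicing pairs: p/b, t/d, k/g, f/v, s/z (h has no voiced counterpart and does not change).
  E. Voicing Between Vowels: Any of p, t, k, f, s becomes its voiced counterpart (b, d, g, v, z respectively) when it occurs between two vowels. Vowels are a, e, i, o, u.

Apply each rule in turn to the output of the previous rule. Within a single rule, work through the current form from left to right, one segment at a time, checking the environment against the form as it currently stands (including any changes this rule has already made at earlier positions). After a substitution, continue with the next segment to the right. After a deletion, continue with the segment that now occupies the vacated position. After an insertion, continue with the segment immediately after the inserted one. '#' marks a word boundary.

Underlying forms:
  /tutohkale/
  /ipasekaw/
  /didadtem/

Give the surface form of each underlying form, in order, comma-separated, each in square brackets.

/tutohkale/:
  A Initial Consonant Epenthesis: no change — [tutohkale]
  B Word-Final Devoicing: no change — [tutohkale]
  C Nasal Place Assimilation: no change — [tutohkale]
  D Progressive Voicing Assimilation: no change — [tutohkale]
  E Voicing Between Vowels: [tutohkale] → [tudohkale]
/ipasekaw/:
  A Initial Consonant Epenthesis: [ipasekaw] → [tipasekaw]
  B Word-Final Devoicing: no change — [tipasekaw]
  C Nasal Place Assimilation: no change — [tipasekaw]
  D Progressive Voicing Assimilation: no change — [tipasekaw]
  E Voicing Between Vowels: [tipasekaw] → [tibazegaw]
/didadtem/:
  A Initial Consonant Epenthesis: no change — [didadtem]
  B Word-Final Devoicing: no change — [didadtem]
  C Nasal Place Assimilation: no change — [didadtem]
  D Progressive Voicing Assimilation: [didadtem] → [didaddem]
  E Voicing Between Vowels: no change — [didaddem]

[tudohkale], [tibazegaw], [didaddem]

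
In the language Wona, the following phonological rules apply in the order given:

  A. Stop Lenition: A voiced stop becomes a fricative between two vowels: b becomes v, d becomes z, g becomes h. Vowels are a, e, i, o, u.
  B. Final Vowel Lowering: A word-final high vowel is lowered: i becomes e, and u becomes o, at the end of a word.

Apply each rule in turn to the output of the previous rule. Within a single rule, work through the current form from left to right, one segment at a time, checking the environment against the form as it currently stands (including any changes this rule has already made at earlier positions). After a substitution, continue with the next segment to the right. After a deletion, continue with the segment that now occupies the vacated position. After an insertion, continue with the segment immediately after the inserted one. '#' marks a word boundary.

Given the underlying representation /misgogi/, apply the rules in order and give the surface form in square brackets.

A Stop Lenition: [misgogi] → [misgohi]
B Final Vowel Lowering: [misgohi] → [misgohe]

[misgohe]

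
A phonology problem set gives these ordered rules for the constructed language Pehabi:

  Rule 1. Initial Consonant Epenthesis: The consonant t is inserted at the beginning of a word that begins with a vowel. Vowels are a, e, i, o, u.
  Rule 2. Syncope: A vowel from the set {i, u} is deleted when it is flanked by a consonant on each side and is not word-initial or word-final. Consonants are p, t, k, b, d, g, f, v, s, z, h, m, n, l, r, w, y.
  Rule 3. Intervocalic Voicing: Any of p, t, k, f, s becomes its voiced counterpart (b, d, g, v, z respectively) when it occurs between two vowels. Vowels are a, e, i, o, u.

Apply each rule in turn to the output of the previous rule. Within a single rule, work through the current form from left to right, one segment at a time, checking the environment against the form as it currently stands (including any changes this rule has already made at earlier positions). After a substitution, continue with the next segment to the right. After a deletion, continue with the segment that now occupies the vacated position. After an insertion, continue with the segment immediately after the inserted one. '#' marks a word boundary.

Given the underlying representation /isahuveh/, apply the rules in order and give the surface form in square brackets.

Rule 1 Initial Consonant Epenthesis: [isahuveh] → [tisahuveh]
Rule 2 Syncope: [tisahuveh] → [tsahveh]
Rule 3 Intervocalic Voicing: no change — [tsahveh]

[tsahveh]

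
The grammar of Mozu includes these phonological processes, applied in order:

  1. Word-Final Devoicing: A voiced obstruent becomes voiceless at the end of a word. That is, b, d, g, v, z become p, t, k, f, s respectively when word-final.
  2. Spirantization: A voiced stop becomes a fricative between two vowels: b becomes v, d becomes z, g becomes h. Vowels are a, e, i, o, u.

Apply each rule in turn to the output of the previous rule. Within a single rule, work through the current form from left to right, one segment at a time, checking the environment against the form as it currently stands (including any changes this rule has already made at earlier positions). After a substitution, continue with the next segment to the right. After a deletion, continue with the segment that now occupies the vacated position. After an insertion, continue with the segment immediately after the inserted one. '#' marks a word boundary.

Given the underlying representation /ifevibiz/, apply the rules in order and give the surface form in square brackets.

[ifevivis]

1 Word-Final Devoicing: [ifevibiz] → [ifevibis]
2 Spirantization: [ifevibis] → [ifevivis]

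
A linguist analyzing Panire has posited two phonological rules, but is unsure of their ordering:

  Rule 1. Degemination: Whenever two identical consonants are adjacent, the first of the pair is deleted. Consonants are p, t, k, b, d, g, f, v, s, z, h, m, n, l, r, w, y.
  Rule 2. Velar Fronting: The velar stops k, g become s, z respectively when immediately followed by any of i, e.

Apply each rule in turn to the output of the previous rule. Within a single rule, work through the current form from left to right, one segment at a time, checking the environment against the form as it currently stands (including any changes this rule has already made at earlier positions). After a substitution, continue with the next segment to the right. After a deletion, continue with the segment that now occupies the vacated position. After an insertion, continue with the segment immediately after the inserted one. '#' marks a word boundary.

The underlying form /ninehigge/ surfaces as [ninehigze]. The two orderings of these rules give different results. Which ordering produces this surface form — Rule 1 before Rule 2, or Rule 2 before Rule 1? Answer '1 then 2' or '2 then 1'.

2 then 1

Order 1 then 2:
  1 Degemination: [ninehigge] → [ninehige]
  2 Velar Fronting: [ninehige] → [ninehize]
  result: [ninehize]
Order 2 then 1:
  2 Velar Fronting: [ninehigge] → [ninehigze]
  1 Degemination: no change — [ninehigze]
  result: [ninehigze]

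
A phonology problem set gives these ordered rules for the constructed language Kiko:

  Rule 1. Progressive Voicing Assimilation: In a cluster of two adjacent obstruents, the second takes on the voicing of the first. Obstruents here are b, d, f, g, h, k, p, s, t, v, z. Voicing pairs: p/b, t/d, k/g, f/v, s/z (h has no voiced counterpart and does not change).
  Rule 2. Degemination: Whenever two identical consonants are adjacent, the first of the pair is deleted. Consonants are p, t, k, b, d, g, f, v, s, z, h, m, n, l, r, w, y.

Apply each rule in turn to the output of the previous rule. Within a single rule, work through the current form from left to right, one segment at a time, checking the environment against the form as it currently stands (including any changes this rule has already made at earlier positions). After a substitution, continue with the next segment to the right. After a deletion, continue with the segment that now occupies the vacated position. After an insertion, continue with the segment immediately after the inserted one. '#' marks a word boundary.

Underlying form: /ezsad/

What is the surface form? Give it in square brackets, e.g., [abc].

[ezad]

Rule 1 Progressive Voicing Assimilation: [ezsad] → [ezzad]
Rule 2 Degemination: [ezzad] → [ezad]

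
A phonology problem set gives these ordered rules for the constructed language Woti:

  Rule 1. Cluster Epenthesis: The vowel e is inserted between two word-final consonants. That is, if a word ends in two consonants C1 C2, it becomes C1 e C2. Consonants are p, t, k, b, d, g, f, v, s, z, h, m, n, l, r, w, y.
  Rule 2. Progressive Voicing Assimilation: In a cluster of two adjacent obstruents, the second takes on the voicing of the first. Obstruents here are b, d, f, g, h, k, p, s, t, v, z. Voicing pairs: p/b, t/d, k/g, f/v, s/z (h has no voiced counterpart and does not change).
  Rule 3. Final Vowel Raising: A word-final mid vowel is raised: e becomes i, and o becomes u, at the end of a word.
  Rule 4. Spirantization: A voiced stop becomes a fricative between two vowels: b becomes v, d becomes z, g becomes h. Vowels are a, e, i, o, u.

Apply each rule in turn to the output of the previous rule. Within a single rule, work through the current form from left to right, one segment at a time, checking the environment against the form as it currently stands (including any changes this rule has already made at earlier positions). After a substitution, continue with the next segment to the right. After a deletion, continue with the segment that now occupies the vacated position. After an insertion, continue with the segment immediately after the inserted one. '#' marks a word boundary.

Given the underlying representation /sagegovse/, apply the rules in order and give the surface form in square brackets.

Rule 1 Cluster Epenthesis: no change — [sagegovse]
Rule 2 Progressive Voicing Assimilation: [sagegovse] → [sagegovze]
Rule 3 Final Vowel Raising: [sagegovze] → [sagegovzi]
Rule 4 Spirantization: [sagegovzi] → [sahehovzi]

[sahehovzi]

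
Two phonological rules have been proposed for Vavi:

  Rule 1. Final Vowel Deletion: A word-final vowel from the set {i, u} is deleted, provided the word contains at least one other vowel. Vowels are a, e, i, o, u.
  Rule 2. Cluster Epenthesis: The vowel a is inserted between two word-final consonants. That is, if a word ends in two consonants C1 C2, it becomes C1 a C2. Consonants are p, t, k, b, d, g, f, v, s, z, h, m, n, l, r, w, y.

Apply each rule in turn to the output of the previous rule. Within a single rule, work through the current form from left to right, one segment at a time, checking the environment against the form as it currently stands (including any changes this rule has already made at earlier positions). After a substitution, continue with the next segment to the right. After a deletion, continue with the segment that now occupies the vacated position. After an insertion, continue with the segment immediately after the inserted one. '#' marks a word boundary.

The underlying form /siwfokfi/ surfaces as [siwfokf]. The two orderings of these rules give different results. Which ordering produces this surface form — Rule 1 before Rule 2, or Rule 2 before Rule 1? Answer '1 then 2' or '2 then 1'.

2 then 1

Order 1 then 2:
  1 Final Vowel Deletion: [siwfokfi] → [siwfokf]
  2 Cluster Epenthesis: [siwfokf] → [siwfokaf]
  result: [siwfokaf]
Order 2 then 1:
  2 Cluster Epenthesis: no change — [siwfokfi]
  1 Final Vowel Deletion: [siwfokfi] → [siwfokf]
  result: [siwfokf]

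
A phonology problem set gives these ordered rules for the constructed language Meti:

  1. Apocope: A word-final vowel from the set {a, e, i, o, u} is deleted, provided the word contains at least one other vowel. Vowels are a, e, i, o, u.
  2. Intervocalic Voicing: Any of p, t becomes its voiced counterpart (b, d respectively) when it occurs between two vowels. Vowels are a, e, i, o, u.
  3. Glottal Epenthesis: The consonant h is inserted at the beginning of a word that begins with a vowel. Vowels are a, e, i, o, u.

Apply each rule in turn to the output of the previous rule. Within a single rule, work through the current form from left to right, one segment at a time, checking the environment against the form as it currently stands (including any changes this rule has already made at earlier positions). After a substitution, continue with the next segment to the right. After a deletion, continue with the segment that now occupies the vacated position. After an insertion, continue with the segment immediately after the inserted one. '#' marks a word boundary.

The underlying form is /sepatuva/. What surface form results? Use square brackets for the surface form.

[sebaduv]

1 Apocope: [sepatuva] → [sepatuv]
2 Intervocalic Voicing: [sepatuv] → [sebaduv]
3 Glottal Epenthesis: no change — [sebaduv]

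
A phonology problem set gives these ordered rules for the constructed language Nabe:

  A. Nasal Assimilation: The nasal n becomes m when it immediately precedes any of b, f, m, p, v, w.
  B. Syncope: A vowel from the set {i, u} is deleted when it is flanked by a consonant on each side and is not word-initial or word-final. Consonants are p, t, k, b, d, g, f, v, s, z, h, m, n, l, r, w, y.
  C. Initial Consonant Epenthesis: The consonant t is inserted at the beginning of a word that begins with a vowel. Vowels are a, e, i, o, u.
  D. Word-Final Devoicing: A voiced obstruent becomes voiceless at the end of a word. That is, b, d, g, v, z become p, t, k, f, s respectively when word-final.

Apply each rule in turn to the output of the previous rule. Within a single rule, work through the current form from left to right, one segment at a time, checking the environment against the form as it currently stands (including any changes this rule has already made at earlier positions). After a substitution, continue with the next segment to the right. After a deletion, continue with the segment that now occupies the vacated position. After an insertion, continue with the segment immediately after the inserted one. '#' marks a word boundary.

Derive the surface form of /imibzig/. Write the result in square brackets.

A Nasal Assimilation: no change — [imibzig]
B Syncope: [imibzig] → [imbzg]
C Initial Consonant Epenthesis: [imbzg] → [timbzg]
D Word-Final Devoicing: [timbzg] → [timbzk]

[timbzk]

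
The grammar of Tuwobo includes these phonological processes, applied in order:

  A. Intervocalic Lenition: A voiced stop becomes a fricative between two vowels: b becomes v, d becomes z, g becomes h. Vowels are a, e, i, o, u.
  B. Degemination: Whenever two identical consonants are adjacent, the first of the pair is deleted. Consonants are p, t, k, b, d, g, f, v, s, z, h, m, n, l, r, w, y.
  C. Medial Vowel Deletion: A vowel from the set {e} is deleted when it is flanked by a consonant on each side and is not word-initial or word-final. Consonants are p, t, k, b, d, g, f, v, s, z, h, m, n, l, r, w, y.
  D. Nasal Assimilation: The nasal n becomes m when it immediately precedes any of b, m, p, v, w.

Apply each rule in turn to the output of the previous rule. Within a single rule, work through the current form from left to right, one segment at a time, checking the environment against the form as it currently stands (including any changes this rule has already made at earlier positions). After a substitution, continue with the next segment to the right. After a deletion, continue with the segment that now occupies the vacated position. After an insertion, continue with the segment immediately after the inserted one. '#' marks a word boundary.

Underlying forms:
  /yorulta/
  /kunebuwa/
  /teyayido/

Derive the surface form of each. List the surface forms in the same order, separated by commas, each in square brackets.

[yorulta], [kumvuwa], [tyayizo]

/yorulta/:
  A Intervocalic Lenition: no change — [yorulta]
  B Degemination: no change — [yorulta]
  C Medial Vowel Deletion: no change — [yorulta]
  D Nasal Assimilation: no change — [yorulta]
/kunebuwa/:
  A Intervocalic Lenition: [kunebuwa] → [kunevuwa]
  B Degemination: no change — [kunevuwa]
  C Medial Vowel Deletion: [kunevuwa] → [kunvuwa]
  D Nasal Assimilation: [kunvuwa] → [kumvuwa]
/teyayido/:
  A Intervocalic Lenition: [teyayido] → [teyayizo]
  B Degemination: no change — [teyayizo]
  C Medial Vowel Deletion: [teyayizo] → [tyayizo]
  D Nasal Assimilation: no change — [tyayizo]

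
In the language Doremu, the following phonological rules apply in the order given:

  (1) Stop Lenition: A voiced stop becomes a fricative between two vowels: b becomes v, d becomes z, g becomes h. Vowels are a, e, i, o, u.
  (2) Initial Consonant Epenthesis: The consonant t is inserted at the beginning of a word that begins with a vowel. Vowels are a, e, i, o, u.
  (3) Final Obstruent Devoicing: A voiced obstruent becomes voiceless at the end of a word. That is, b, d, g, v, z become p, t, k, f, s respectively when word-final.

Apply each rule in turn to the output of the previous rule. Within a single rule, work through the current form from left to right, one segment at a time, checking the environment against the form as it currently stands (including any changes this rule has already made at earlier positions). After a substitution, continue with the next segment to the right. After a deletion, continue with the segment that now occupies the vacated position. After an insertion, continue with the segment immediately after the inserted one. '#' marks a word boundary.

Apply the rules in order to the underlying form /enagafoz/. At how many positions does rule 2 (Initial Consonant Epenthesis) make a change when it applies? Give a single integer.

1

(1) Stop Lenition: [enagafoz] → [enahafoz]
(2) Initial Consonant Epenthesis: [enahafoz] → [tenahafoz]
(3) Final Obstruent Devoicing: [tenahafoz] → [tenahafos]
Rule 2 changed 1 position(s).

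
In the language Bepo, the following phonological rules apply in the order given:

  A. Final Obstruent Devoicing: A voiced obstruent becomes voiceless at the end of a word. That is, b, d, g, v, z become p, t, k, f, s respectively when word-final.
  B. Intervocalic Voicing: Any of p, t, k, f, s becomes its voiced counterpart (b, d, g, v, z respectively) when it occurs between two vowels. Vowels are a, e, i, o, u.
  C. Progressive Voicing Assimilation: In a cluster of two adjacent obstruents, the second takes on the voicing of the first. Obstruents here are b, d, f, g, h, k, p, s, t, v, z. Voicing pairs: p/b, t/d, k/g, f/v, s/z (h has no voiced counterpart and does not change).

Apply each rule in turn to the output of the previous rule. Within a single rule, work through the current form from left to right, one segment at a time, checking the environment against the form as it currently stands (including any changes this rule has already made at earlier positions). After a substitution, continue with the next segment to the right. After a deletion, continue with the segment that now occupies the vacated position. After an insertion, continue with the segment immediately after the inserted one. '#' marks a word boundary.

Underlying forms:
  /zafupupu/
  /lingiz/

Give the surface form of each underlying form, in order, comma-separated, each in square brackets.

[zavububu], [lingis]

/zafupupu/:
  A Final Obstruent Devoicing: no change — [zafupupu]
  B Intervocalic Voicing: [zafupupu] → [zavububu]
  C Progressive Voicing Assimilation: no change — [zavububu]
/lingiz/:
  A Final Obstruent Devoicing: [lingiz] → [lingis]
  B Intervocalic Voicing: no change — [lingis]
  C Progressive Voicing Assimilation: no change — [lingis]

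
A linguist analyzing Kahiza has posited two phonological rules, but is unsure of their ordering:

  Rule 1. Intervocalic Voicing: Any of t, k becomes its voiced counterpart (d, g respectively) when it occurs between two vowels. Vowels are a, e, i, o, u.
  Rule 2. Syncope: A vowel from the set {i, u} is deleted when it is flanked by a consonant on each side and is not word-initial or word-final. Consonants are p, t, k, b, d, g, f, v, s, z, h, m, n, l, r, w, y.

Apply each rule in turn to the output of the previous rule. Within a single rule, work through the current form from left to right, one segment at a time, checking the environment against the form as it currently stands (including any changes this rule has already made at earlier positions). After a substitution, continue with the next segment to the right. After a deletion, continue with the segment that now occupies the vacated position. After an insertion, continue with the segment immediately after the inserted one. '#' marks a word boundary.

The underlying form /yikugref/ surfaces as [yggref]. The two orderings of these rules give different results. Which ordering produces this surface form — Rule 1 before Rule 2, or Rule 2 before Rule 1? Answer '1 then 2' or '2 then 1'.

Order 1 then 2:
  1 Intervocalic Voicing: [yikugref] → [yigugref]
  2 Syncope: [yigugref] → [yggref]
  result: [yggref]
Order 2 then 1:
  2 Syncope: [yikugref] → [ykgref]
  1 Intervocalic Voicing: no change — [ykgref]
  result: [ykgref]

1 then 2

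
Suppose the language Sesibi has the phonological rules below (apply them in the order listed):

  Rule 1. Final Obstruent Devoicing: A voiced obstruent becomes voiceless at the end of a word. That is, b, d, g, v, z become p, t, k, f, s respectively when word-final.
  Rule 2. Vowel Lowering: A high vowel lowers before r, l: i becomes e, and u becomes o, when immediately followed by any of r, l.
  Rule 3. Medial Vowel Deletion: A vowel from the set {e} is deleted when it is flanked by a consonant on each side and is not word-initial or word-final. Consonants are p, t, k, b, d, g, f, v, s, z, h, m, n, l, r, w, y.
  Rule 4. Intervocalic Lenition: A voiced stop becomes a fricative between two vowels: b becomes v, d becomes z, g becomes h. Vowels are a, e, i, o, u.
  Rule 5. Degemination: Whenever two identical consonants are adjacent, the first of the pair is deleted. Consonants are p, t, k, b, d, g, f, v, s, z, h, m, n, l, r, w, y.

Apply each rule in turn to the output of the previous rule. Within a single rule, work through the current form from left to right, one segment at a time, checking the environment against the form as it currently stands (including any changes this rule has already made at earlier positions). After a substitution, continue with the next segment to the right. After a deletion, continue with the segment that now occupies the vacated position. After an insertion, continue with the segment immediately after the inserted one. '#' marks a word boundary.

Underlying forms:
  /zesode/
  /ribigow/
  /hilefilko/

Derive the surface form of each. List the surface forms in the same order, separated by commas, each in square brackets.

[zsoze], [rivihow], [hlflko]

/zesode/:
  Rule 1 Final Obstruent Devoicing: no change — [zesode]
  Rule 2 Vowel Lowering: no change — [zesode]
  Rule 3 Medial Vowel Deletion: [zesode] → [zsode]
  Rule 4 Intervocalic Lenition: [zsode] → [zsoze]
  Rule 5 Degemination: no change — [zsoze]
/ribigow/:
  Rule 1 Final Obstruent Devoicing: no change — [ribigow]
  Rule 2 Vowel Lowering: no change — [ribigow]
  Rule 3 Medial Vowel Deletion: no change — [ribigow]
  Rule 4 Intervocalic Lenition: [ribigow] → [rivihow]
  Rule 5 Degemination: no change — [rivihow]
/hilefilko/:
  Rule 1 Final Obstruent Devoicing: no change — [hilefilko]
  Rule 2 Vowel Lowering: [hilefilko] → [helefelko]
  Rule 3 Medial Vowel Deletion: [helefelko] → [hlflko]
  Rule 4 Intervocalic Lenition: no change — [hlflko]
  Rule 5 Degemination: no change — [hlflko]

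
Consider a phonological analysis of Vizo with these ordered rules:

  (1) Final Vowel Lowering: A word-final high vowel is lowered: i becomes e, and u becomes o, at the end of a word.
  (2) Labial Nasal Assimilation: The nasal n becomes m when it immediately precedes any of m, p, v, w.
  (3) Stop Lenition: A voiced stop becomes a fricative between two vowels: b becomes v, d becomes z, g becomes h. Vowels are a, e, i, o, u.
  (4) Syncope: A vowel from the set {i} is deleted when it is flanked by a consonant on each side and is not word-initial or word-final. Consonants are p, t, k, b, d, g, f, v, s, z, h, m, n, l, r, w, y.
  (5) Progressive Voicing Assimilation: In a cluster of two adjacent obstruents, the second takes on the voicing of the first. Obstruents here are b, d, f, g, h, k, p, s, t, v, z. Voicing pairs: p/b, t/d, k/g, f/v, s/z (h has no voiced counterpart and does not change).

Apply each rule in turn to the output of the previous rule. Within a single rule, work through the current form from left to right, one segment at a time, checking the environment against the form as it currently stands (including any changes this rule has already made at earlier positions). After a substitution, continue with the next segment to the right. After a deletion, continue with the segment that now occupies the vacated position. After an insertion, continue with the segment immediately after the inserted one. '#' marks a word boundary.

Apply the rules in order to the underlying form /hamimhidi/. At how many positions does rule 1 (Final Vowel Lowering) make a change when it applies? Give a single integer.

1

(1) Final Vowel Lowering: [hamimhidi] → [hamimhide]
(2) Labial Nasal Assimilation: no change — [hamimhide]
(3) Stop Lenition: [hamimhide] → [hamimhize]
(4) Syncope: [hamimhize] → [hammhze]
(5) Progressive Voicing Assimilation: [hammhze] → [hammhse]
Rule 1 changed 1 position(s).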